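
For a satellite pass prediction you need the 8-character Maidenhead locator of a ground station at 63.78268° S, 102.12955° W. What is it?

DC86wf42

Shift to the Maidenhead origin (180°W, 90°S): lon 77.87045, lat 26.21732.
Field: 77.87045/20 → 3 → D, 26.21732/10 → 2 → C; chars DC.
Square: 17.87045/2 → 8, 6.21732/1 → 6; chars 86.
Subsquare: 1.87045/0.0833333 → 22 → w, 0.21732/0.0416667 → 5 → f; chars wf.
Extended square: 0.03712/0.00833333 → 4, 0.00899/0.00416667 → 2; chars 42.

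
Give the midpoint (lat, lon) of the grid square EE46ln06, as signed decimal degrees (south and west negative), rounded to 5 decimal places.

-43.43125, -91.07917

Field E=4, E=4: +4·20° lon, +4·10° lat → SW at lon -100°, lat -50°.
Square 4, 6: +4·2° lon, +6·1° lat → SW at lon -92°, lat -44°.
Subsquare l=11, n=13: +11·0.0833333° lon, +13·0.0416667° lat → SW at lon -91.0833°, lat -43.4583°.
Extended square 0, 6: +0·0.00833333° lon, +6·0.00416667° lat → SW at lon -91.0833°, lat -43.4333°.
Cell spans 0.00833333° lon × 0.00416667° lat. Centre is SW corner plus half of each.
latitude -43.43125, longitude -91.07917.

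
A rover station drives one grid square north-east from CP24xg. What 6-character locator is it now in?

CP34ah

Longitude subsquare x = 23; +1 → 24, wraps to 0 = a, carry into square.
Longitude square 2; +1 → 3.
Latitude subsquare g = 6; +1 → 7 = h.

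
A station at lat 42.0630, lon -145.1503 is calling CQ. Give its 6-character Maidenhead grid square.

BN72kb

Add 180° to longitude and 90° to latitude: 34.8497, 132.0630.
Field: lon ⌊34.8497/20⌋ = 1 → B; lat ⌊132.0630/10⌋ = 13 → N.
Square: lon ⌊14.8497/2⌋ = 7; lat ⌊2.0630/1⌋ = 2.
Subsquare: lon ⌊0.8497/0.0833333⌋ = 10 → k; lat ⌊0.0630/0.0416667⌋ = 1 → b.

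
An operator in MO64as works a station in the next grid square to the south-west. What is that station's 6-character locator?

Longitude subsquare a = 0; −1 → -1, wraps to 23 = x, carry into square.
Longitude square 6; −1 → 5.
Latitude subsquare s = 18; −1 → 17 = r.

MO54xr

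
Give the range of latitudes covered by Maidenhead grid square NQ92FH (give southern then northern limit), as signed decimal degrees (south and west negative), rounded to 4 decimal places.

72.2917, 72.3333

Field N=13, Q=16: +13·20° lon, +16·10° lat → SW at lon 80°, lat 70°.
Square 9, 2: +9·2° lon, +2·1° lat → SW at lon 98°, lat 72°.
Subsquare f=5, h=7: +5·0.0833333° lon, +7·0.0416667° lat → SW at lon 98.4167°, lat 72.2917°.
Cell spans 0.0833333° lon × 0.0416667° lat.
south 72.2917, north 72.3333.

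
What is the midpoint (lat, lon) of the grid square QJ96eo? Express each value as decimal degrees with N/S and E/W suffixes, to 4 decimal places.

6.6042° N, 158.3750° E

Field Q=16, J=9: +16·20° lon, +9·10° lat → SW at lon 140°, lat 0°.
Square 9, 6: +9·2° lon, +6·1° lat → SW at lon 158°, lat 6°.
Subsquare e=4, o=14: +4·0.0833333° lon, +14·0.0416667° lat → SW at lon 158.333°, lat 6.58333°.
Cell spans 0.0833333° lon × 0.0416667° lat. Centre is SW corner plus half of each.
latitude 6.6042° N, longitude 158.3750° E.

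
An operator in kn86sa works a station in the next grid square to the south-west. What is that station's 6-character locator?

Longitude subsquare s = 18; −1 → 17 = r.
Latitude subsquare a = 0; −1 → -1, wraps to 23 = x, carry into square.
Latitude square 6; −1 → 5.

KN85rx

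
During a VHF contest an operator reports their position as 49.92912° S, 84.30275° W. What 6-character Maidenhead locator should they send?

Shift to the Maidenhead origin (180°W, 90°S): lon 95.6972, lat 40.0709.
Field: 95.6972/20 → 4 → E, 40.0709/10 → 4 → E; chars EE.
Square: 15.6972/2 → 7, 0.0709/1 → 0; chars 70.
Subsquare: 1.6972/0.0833333 → 20 → u, 0.0709/0.0416667 → 1 → b; chars ub.

EE70ub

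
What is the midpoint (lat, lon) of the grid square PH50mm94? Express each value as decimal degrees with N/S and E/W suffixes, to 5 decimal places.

Field P=15, H=7: +15·20° lon, +7·10° lat → SW at lon 120°, lat -20°.
Square 5, 0: +5·2° lon, +0·1° lat → SW at lon 130°, lat -20°.
Subsquare m=12, m=12: +12·0.0833333° lon, +12·0.0416667° lat → SW at lon 131°, lat -19.5°.
Extended square 9, 4: +9·0.00833333° lon, +4·0.00416667° lat → SW at lon 131.075°, lat -19.4833°.
Cell spans 0.00833333° lon × 0.00416667° lat. Centre is SW corner plus half of each.
latitude 19.48125° S, longitude 131.07917° E.

19.48125° S, 131.07917° E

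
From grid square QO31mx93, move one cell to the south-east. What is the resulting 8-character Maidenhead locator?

QO31nx02

Longitude extended square 9; +1 → 10, wraps to 0, carry into subsquare.
Longitude subsquare m = 12; +1 → 13 = n.
Latitude extended square 3; −1 → 2.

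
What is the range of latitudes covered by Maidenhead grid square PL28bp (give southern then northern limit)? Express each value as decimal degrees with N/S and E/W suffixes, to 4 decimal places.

28.6250° N, 28.6667° N

Field P=15, L=11: +15·20° lon, +11·10° lat → SW at lon 120°, lat 20°.
Square 2, 8: +2·2° lon, +8·1° lat → SW at lon 124°, lat 28°.
Subsquare b=1, p=15: +1·0.0833333° lon, +15·0.0416667° lat → SW at lon 124.083°, lat 28.625°.
Cell spans 0.0833333° lon × 0.0416667° lat.
south 28.6250° N, north 28.6667° N.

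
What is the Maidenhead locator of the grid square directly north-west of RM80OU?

Longitude subsquare o = 14; −1 → 13 = n.
Latitude subsquare u = 20; +1 → 21 = v.

RM80nv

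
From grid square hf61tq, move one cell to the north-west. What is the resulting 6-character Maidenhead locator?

Longitude subsquare t = 19; −1 → 18 = s.
Latitude subsquare q = 16; +1 → 17 = r.

HF61sr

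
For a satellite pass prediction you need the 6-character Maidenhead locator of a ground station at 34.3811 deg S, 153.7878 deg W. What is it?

Shift to the Maidenhead origin (180°W, 90°S): lon 26.2122, lat 55.6189.
Field (20°×10°, letters A–R): 26.2122/20 → 1 → B, 55.6189/10 → 5 → F; chars BF.
Square (2°×1°, digits 0–9): 6.2122/2 → 3, 5.6189/1 → 5; chars 35.
Subsquare (5′×2.5′, letters a–x): 0.2122/0.0833333 → 2 → c, 0.6189/0.0416667 → 14 → o; chars co.

BF35co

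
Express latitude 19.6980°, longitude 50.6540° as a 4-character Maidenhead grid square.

Add 180° to longitude and 90° to latitude: 230.65, 109.70.
Field (20°×10°, letters A–R): lon ⌊230.65/20⌋ = 11 → L; lat ⌊109.70/10⌋ = 10 → K.
Square (2°×1°, digits 0–9): lon ⌊10.65/2⌋ = 5; lat ⌊9.70/1⌋ = 9.

LK59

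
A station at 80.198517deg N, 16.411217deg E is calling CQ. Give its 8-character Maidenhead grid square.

JR80ee97

Shift to the Maidenhead origin (180°W, 90°S): lon 196.41122, lat 170.19852.
Field: 196.41122/20 → 9 → J, 170.19852/10 → 17 → R; chars JR.
Square: 16.41122/2 → 8, 0.19852/1 → 0; chars 80.
Subsquare: 0.41122/0.0833333 → 4 → e, 0.19852/0.0416667 → 4 → e; chars ee.
Extended square: 0.07788/0.00833333 → 9, 0.03185/0.00416667 → 7; chars 97.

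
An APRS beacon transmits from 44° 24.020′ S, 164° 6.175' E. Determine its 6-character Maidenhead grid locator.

RE25bo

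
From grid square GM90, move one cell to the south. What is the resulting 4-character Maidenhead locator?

GL99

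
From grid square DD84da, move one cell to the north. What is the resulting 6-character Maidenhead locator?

Latitude subsquare a = 0; +1 → 1 = b.
The longitude characters are unchanged.

DD84db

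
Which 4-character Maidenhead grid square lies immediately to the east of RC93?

Longitude square 9; +1 → 10, wraps to 0, carry into field.
Longitude field R = 17; +1 → 18, wraps to 0 = A, wrapping around the antimeridian.
The latitude characters are unchanged.

AC03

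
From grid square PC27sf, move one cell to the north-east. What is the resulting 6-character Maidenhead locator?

Longitude subsquare s = 18; +1 → 19 = t.
Latitude subsquare f = 5; +1 → 6 = g.

PC27tg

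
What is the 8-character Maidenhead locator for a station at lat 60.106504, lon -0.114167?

Add 180° to longitude and 90° to latitude: 179.88583, 150.10650.
Field (20°×10°, letters A–R): 179.88583/20 → 8 → I, 150.10650/10 → 15 → P; chars IP.
Square (2°×1°, digits 0–9): 19.88583/2 → 9, 0.10650/1 → 0; chars 90.
Subsquare (5′×2.5′, letters a–x): 1.88583/0.0833333 → 22 → w, 0.10650/0.0416667 → 2 → c; chars wc.
Extended square (30″×15″, digits 0–9): 0.05250/0.00833333 → 6, 0.02317/0.00416667 → 5; chars 65.

IP90wc65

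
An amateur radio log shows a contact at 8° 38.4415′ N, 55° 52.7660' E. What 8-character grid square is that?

LJ78wp53

Shift to the Maidenhead origin (180°W, 90°S): lon 235.87943, lat 98.64069.
Field (20°×10°, letters A–R): lon ⌊235.87943/20⌋ = 11 → L; lat ⌊98.64069/10⌋ = 9 → J.
Square (2°×1°, digits 0–9): lon ⌊15.87943/2⌋ = 7; lat ⌊8.64069/1⌋ = 8.
Subsquare (5′×2.5′, letters a–x): lon ⌊1.87943/0.0833333⌋ = 22 → w; lat ⌊0.64069/0.0416667⌋ = 15 → p.
Extended square (30″×15″, digits 0–9): lon ⌊0.04610/0.00833333⌋ = 5; lat ⌊0.01569/0.00416667⌋ = 3.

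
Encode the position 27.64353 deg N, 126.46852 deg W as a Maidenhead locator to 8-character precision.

Offset from 180°W / 90°S: lon 53.53148°, lat 117.64353°.
Field: 53.53148/20 → 2 → C, 117.64353/10 → 11 → L; chars CL.
Square: 13.53148/2 → 6, 7.64353/1 → 7; chars 67.
Subsquare: 1.53148/0.0833333 → 18 → s, 0.64353/0.0416667 → 15 → p; chars sp.
Extended square: 0.03148/0.00833333 → 3, 0.01853/0.00416667 → 4; chars 34.

CL67sp34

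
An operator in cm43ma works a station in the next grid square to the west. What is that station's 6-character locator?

CM43la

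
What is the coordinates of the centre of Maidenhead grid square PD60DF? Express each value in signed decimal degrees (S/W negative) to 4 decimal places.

-59.7708, 132.2917

Field P=15, D=3: +15·20° lon, +3·10° lat → SW at lon 120°, lat -60°.
Square 6, 0: +6·2° lon, +0·1° lat → SW at lon 132°, lat -60°.
Subsquare d=3, f=5: +3·0.0833333° lon, +5·0.0416667° lat → SW at lon 132.25°, lat -59.7917°.
Cell spans 0.0833333° lon × 0.0416667° lat. Centre is SW corner plus half of each.
latitude -59.7708, longitude 132.2917.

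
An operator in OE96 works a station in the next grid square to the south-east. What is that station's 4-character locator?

PE05

Longitude square 9; +1 → 10, wraps to 0, carry into field.
Longitude field O = 14; +1 → 15 = P.
Latitude square 6; −1 → 5.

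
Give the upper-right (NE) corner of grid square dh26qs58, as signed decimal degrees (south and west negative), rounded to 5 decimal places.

Field D=3, H=7: +3·20° lon, +7·10° lat → SW at lon -120°, lat -20°.
Square 2, 6: +2·2° lon, +6·1° lat → SW at lon -116°, lat -14°.
Subsquare q=16, s=18: +16·0.0833333° lon, +18·0.0416667° lat → SW at lon -114.667°, lat -13.25°.
Extended square 5, 8: +5·0.00833333° lon, +8·0.00416667° lat → SW at lon -114.625°, lat -13.2167°.
Cell spans 0.00833333° lon × 0.00416667° lat. NE corner is SW corner plus one full cell.
latitude -13.21250, longitude -114.61667.

-13.21250, -114.61667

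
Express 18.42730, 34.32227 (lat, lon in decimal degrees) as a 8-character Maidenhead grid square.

KK78dk82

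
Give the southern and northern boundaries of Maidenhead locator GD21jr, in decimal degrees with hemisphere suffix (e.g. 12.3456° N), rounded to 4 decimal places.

58.2917° S, 58.2500° S

Field G=6, D=3: +6·20° lon, +3·10° lat → SW at lon -60°, lat -60°.
Square 2, 1: +2·2° lon, +1·1° lat → SW at lon -56°, lat -59°.
Subsquare j=9, r=17: +9·0.0833333° lon, +17·0.0416667° lat → SW at lon -55.25°, lat -58.2917°.
Cell spans 0.0833333° lon × 0.0416667° lat.
south 58.2917° S, north 58.2500° S.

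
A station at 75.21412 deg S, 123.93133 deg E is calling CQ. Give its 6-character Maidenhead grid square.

PB14xs

Add 180° to longitude and 90° to latitude: 303.9313, 14.7859.
Field: 303.9313/20 → 15 → P, 14.7859/10 → 1 → B; chars PB.
Square: 3.9313/2 → 1, 4.7859/1 → 4; chars 14.
Subsquare: 1.9313/0.0833333 → 23 → x, 0.7859/0.0416667 → 18 → s; chars xs.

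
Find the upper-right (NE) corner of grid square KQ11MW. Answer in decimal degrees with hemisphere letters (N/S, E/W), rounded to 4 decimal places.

Field K=10, Q=16: +10·20° lon, +16·10° lat → SW at lon 20°, lat 70°.
Square 1, 1: +1·2° lon, +1·1° lat → SW at lon 22°, lat 71°.
Subsquare m=12, w=22: +12·0.0833333° lon, +22·0.0416667° lat → SW at lon 23°, lat 71.9167°.
Cell spans 0.0833333° lon × 0.0416667° lat. NE corner is SW corner plus one full cell.
latitude 71.9583° N, longitude 23.0833° E.

71.9583° N, 23.0833° E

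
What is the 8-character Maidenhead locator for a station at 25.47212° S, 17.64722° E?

JG84tm76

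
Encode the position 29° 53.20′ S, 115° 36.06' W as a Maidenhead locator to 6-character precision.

DG20ec

Shift to the Maidenhead origin (180°W, 90°S): lon 64.3990, lat 60.1133.
Field: 64.3990/20 → 3 → D, 60.1133/10 → 6 → G; chars DG.
Square: 4.3990/2 → 2, 0.1133/1 → 0; chars 20.
Subsquare: 0.3990/0.0833333 → 4 → e, 0.1133/0.0416667 → 2 → c; chars ec.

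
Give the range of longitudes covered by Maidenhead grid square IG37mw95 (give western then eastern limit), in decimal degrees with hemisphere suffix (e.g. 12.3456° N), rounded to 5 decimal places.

12.92500° W, 12.91667° W

Field I=8, G=6: +8·20° lon, +6·10° lat → SW at lon -20°, lat -30°.
Square 3, 7: +3·2° lon, +7·1° lat → SW at lon -14°, lat -23°.
Subsquare m=12, w=22: +12·0.0833333° lon, +22·0.0416667° lat → SW at lon -13°, lat -22.0833°.
Extended square 9, 5: +9·0.00833333° lon, +5·0.00416667° lat → SW at lon -12.925°, lat -22.0625°.
Cell spans 0.00833333° lon × 0.00416667° lat.
west 12.92500° W, east 12.91667° W.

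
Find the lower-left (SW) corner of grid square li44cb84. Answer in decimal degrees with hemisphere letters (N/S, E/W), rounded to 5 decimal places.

Field L=11, I=8: +11·20° lon, +8·10° lat → SW at lon 40°, lat -10°.
Square 4, 4: +4·2° lon, +4·1° lat → SW at lon 48°, lat -6°.
Subsquare c=2, b=1: +2·0.0833333° lon, +1·0.0416667° lat → SW at lon 48.1667°, lat -5.95833°.
Extended square 8, 4: +8·0.00833333° lon, +4·0.00416667° lat → SW at lon 48.2333°, lat -5.94167°.
latitude 5.94167° S, longitude 48.23333° E.

5.94167° S, 48.23333° E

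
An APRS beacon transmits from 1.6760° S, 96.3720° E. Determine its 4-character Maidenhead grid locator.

Shift to the Maidenhead origin (180°W, 90°S): lon 276.37, lat 88.32.
Field: 276.37/20 → 13 → N, 88.32/10 → 8 → I; chars NI.
Square: 16.37/2 → 8, 8.32/1 → 8; chars 88.

NI88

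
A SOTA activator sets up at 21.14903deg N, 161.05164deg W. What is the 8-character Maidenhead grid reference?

Offset from 180°W / 90°S: lon 18.94836°, lat 111.14903°.
Field: lon ⌊18.94836/20⌋ = 0 → A; lat ⌊111.14903/10⌋ = 11 → L.
Square: lon ⌊18.94836/2⌋ = 9; lat ⌊1.14903/1⌋ = 1.
Subsquare: lon ⌊0.94836/0.0833333⌋ = 11 → l; lat ⌊0.14903/0.0416667⌋ = 3 → d.
Extended square: lon ⌊0.03169/0.00833333⌋ = 3; lat ⌊0.02403/0.00416667⌋ = 5.

AL91ld35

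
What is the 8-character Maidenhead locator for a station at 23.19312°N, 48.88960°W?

GL53ne36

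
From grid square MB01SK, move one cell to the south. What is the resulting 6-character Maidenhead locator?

MB01sj

Latitude subsquare k = 10; −1 → 9 = j.
The longitude characters are unchanged.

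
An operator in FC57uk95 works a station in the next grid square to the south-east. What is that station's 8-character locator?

Longitude extended square 9; +1 → 10, wraps to 0, carry into subsquare.
Longitude subsquare u = 20; +1 → 21 = v.
Latitude extended square 5; −1 → 4.

FC57vk04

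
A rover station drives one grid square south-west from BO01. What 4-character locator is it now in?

AO90

Longitude square 0; −1 → -1, wraps to 9, carry into field.
Longitude field B = 1; −1 → 0 = A.
Latitude square 1; −1 → 0.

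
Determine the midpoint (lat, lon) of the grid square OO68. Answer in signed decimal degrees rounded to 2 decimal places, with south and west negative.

Field O=14, O=14: +14·20° lon, +14·10° lat → SW at lon 100°, lat 50°.
Square 6, 8: +6·2° lon, +8·1° lat → SW at lon 112°, lat 58°.
Cell spans 2° lon × 1° lat. Centre is SW corner plus half of each.
latitude 58.50, longitude 113.00.

58.50, 113.00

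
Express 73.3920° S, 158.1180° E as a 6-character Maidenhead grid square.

QB96bo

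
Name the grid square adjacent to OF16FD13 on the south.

OF16fd12

Latitude extended square 3; −1 → 2.
The longitude characters are unchanged.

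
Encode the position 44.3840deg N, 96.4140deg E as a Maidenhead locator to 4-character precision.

NN84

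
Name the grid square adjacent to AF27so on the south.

Latitude subsquare o = 14; −1 → 13 = n.
The longitude characters are unchanged.

AF27sn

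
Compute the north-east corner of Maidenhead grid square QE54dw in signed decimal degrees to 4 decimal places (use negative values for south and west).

Field Q=16, E=4: +16·20° lon, +4·10° lat → SW at lon 140°, lat -50°.
Square 5, 4: +5·2° lon, +4·1° lat → SW at lon 150°, lat -46°.
Subsquare d=3, w=22: +3·0.0833333° lon, +22·0.0416667° lat → SW at lon 150.25°, lat -45.0833°.
Cell spans 0.0833333° lon × 0.0416667° lat. NE corner is SW corner plus one full cell.
latitude -45.0417, longitude 150.3333.

-45.0417, 150.3333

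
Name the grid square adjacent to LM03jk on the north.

Latitude subsquare k = 10; +1 → 11 = l.
The longitude characters are unchanged.

LM03jl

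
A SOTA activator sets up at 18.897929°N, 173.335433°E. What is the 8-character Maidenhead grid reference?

RK68qv05

Offset from 180°W / 90°S: lon 353.33543°, lat 108.89793°.
Field (20°×10°, letters A–R): lon ⌊353.33543/20⌋ = 17 → R; lat ⌊108.89793/10⌋ = 10 → K.
Square (2°×1°, digits 0–9): lon ⌊13.33543/2⌋ = 6; lat ⌊8.89793/1⌋ = 8.
Subsquare (5′×2.5′, letters a–x): lon ⌊1.33543/0.0833333⌋ = 16 → q; lat ⌊0.89793/0.0416667⌋ = 21 → v.
Extended square (30″×15″, digits 0–9): lon ⌊0.00210/0.00833333⌋ = 0; lat ⌊0.02293/0.00416667⌋ = 5.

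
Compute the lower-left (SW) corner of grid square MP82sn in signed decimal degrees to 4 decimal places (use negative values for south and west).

Field M=12, P=15: +12·20° lon, +15·10° lat → SW at lon 60°, lat 60°.
Square 8, 2: +8·2° lon, +2·1° lat → SW at lon 76°, lat 62°.
Subsquare s=18, n=13: +18·0.0833333° lon, +13·0.0416667° lat → SW at lon 77.5°, lat 62.5417°.
latitude 62.5417, longitude 77.5000.

62.5417, 77.5000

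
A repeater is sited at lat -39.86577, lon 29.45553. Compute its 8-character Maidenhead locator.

KF40rd42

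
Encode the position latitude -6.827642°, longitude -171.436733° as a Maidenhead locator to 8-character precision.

AI43ge71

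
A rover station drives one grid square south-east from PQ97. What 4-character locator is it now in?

QQ06

Longitude square 9; +1 → 10, wraps to 0, carry into field.
Longitude field P = 15; +1 → 16 = Q.
Latitude square 7; −1 → 6.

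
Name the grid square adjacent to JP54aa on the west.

JP44xa

Longitude subsquare a = 0; −1 → -1, wraps to 23 = x, carry into square.
Longitude square 5; −1 → 4.
The latitude characters are unchanged.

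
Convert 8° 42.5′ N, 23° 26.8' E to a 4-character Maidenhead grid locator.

Offset from 180°W / 90°S: lon 203.45°, lat 98.71°.
Field: lon ⌊203.45/20⌋ = 10 → K; lat ⌊98.71/10⌋ = 9 → J.
Square: lon ⌊3.45/2⌋ = 1; lat ⌊8.71/1⌋ = 8.

KJ18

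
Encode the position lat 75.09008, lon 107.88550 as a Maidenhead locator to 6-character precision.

Offset from 180°W / 90°S: lon 287.8855°, lat 165.0901°.
Field: 287.8855/20 → 14 → O, 165.0901/10 → 16 → Q; chars OQ.
Square: 7.8855/2 → 3, 5.0901/1 → 5; chars 35.
Subsquare: 1.8855/0.0833333 → 22 → w, 0.0901/0.0416667 → 2 → c; chars wc.

OQ35wc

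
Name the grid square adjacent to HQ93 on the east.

Longitude square 9; +1 → 10, wraps to 0, carry into field.
Longitude field H = 7; +1 → 8 = I.
The latitude characters are unchanged.

IQ03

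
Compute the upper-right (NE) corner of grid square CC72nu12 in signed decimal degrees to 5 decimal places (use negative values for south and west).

Field C=2, C=2: +2·20° lon, +2·10° lat → SW at lon -140°, lat -70°.
Square 7, 2: +7·2° lon, +2·1° lat → SW at lon -126°, lat -68°.
Subsquare n=13, u=20: +13·0.0833333° lon, +20·0.0416667° lat → SW at lon -124.917°, lat -67.1667°.
Extended square 1, 2: +1·0.00833333° lon, +2·0.00416667° lat → SW at lon -124.908°, lat -67.1583°.
Cell spans 0.00833333° lon × 0.00416667° lat. NE corner is SW corner plus one full cell.
latitude -67.15417, longitude -124.90000.

-67.15417, -124.90000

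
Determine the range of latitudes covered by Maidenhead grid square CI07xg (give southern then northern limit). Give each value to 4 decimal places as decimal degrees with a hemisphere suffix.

2.7500° S, 2.7083° S

Field C=2, I=8: +2·20° lon, +8·10° lat → SW at lon -140°, lat -10°.
Square 0, 7: +0·2° lon, +7·1° lat → SW at lon -140°, lat -3°.
Subsquare x=23, g=6: +23·0.0833333° lon, +6·0.0416667° lat → SW at lon -138.083°, lat -2.75°.
Cell spans 0.0833333° lon × 0.0416667° lat.
south 2.7500° S, north 2.7083° S.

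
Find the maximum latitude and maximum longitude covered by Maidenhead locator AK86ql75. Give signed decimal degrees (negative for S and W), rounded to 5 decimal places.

Field A=0, K=10: +0·20° lon, +10·10° lat → SW at lon -180°, lat 10°.
Square 8, 6: +8·2° lon, +6·1° lat → SW at lon -164°, lat 16°.
Subsquare q=16, l=11: +16·0.0833333° lon, +11·0.0416667° lat → SW at lon -162.667°, lat 16.4583°.
Extended square 7, 5: +7·0.00833333° lon, +5·0.00416667° lat → SW at lon -162.608°, lat 16.4792°.
Cell spans 0.00833333° lon × 0.00416667° lat. NE corner is SW corner plus one full cell.
latitude 16.48333, longitude -162.60000.

16.48333, -162.60000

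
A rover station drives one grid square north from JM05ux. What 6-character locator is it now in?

Latitude subsquare x = 23; +1 → 24, wraps to 0 = a, carry into square.
Latitude square 5; +1 → 6.
The longitude characters are unchanged.

JM06ua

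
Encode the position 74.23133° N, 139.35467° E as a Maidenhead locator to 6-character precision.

PQ94qf

Shift to the Maidenhead origin (180°W, 90°S): lon 319.3547, lat 164.2313.
Field: lon ⌊319.3547/20⌋ = 15 → P; lat ⌊164.2313/10⌋ = 16 → Q.
Square: lon ⌊19.3547/2⌋ = 9; lat ⌊4.2313/1⌋ = 4.
Subsquare: lon ⌊1.3547/0.0833333⌋ = 16 → q; lat ⌊0.2313/0.0416667⌋ = 5 → f.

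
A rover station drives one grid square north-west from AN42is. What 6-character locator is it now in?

AN42ht

Longitude subsquare i = 8; −1 → 7 = h.
Latitude subsquare s = 18; +1 → 19 = t.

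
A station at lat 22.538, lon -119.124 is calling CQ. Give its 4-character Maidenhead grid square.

Offset from 180°W / 90°S: lon 60.88°, lat 112.54°.
Field (20°×10°, letters A–R): 60.88/20 → 3 → D, 112.54/10 → 11 → L; chars DL.
Square (2°×1°, digits 0–9): 0.88/2 → 0, 2.54/1 → 2; chars 02.

DL02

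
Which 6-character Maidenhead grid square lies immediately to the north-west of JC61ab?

Longitude subsquare a = 0; −1 → -1, wraps to 23 = x, carry into square.
Longitude square 6; −1 → 5.
Latitude subsquare b = 1; +1 → 2 = c.

JC51xc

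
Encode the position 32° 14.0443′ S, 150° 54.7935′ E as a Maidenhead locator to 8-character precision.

Offset from 180°W / 90°S: lon 330.91323°, lat 57.76593°.
Field: lon ⌊330.91323/20⌋ = 16 → Q; lat ⌊57.76593/10⌋ = 5 → F.
Square: lon ⌊10.91323/2⌋ = 5; lat ⌊7.76593/1⌋ = 7.
Subsquare: lon ⌊0.91323/0.0833333⌋ = 10 → k; lat ⌊0.76593/0.0416667⌋ = 18 → s.
Extended square: lon ⌊0.07989/0.00833333⌋ = 9; lat ⌊0.01593/0.00416667⌋ = 3.

QF57ks93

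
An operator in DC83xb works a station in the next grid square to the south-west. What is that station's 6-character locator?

DC83wa

Longitude subsquare x = 23; −1 → 22 = w.
Latitude subsquare b = 1; −1 → 0 = a.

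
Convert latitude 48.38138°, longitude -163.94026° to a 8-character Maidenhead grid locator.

AN88aj71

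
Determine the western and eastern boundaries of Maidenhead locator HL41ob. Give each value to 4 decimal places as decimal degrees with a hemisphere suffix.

30.8333° W, 30.7500° W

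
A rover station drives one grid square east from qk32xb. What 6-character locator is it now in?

QK42ab

Longitude subsquare x = 23; +1 → 24, wraps to 0 = a, carry into square.
Longitude square 3; +1 → 4.
The latitude characters are unchanged.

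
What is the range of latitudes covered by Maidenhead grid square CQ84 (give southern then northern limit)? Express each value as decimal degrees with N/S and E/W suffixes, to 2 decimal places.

Field C=2, Q=16: +2·20° lon, +16·10° lat → SW at lon -140°, lat 70°.
Square 8, 4: +8·2° lon, +4·1° lat → SW at lon -124°, lat 74°.
Cell spans 2° lon × 1° lat.
south 74.00° N, north 75.00° N.

74.00° N, 75.00° N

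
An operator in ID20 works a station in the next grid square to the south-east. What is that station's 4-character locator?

Longitude square 2; +1 → 3.
Latitude square 0; −1 → -1, wraps to 9, carry into field.
Latitude field D = 3; −1 → 2 = C.

IC39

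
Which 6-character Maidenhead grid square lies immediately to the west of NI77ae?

NI67xe

Longitude subsquare a = 0; −1 → -1, wraps to 23 = x, carry into square.
Longitude square 7; −1 → 6.
The latitude characters are unchanged.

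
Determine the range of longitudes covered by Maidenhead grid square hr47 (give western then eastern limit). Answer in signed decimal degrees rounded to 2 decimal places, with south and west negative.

Field H=7, R=17: +7·20° lon, +17·10° lat → SW at lon -40°, lat 80°.
Square 4, 7: +4·2° lon, +7·1° lat → SW at lon -32°, lat 87°.
Cell spans 2° lon × 1° lat.
west -32.00, east -30.00.

-32.00, -30.00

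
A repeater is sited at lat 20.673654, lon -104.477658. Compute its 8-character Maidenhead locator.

DL70sq21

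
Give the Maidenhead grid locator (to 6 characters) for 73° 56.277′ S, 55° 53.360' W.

Add 180° to longitude and 90° to latitude: 124.1107, 16.0620.
Field (20°×10°, letters A–R): lon ⌊124.1107/20⌋ = 6 → G; lat ⌊16.0620/10⌋ = 1 → B.
Square (2°×1°, digits 0–9): lon ⌊4.1107/2⌋ = 2; lat ⌊6.0620/1⌋ = 6.
Subsquare (5′×2.5′, letters a–x): lon ⌊0.1107/0.0833333⌋ = 1 → b; lat ⌊0.0620/0.0416667⌋ = 1 → b.

GB26bb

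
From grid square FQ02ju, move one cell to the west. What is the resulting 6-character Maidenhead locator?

FQ02iu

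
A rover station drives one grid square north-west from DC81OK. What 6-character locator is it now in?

DC81nl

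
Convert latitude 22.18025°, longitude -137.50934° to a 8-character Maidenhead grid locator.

Offset from 180°W / 90°S: lon 42.49066°, lat 112.18025°.
Field: lon ⌊42.49066/20⌋ = 2 → C; lat ⌊112.18025/10⌋ = 11 → L.
Square: lon ⌊2.49066/2⌋ = 1; lat ⌊2.18025/1⌋ = 2.
Subsquare: lon ⌊0.49066/0.0833333⌋ = 5 → f; lat ⌊0.18025/0.0416667⌋ = 4 → e.
Extended square: lon ⌊0.07399/0.00833333⌋ = 8; lat ⌊0.01358/0.00416667⌋ = 3.

CL12fe83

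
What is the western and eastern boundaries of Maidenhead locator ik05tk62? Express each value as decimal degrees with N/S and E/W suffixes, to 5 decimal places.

Field I=8, K=10: +8·20° lon, +10·10° lat → SW at lon -20°, lat 10°.
Square 0, 5: +0·2° lon, +5·1° lat → SW at lon -20°, lat 15°.
Subsquare t=19, k=10: +19·0.0833333° lon, +10·0.0416667° lat → SW at lon -18.4167°, lat 15.4167°.
Extended square 6, 2: +6·0.00833333° lon, +2·0.00416667° lat → SW at lon -18.3667°, lat 15.425°.
Cell spans 0.00833333° lon × 0.00416667° lat.
west 18.36667° W, east 18.35833° W.

18.36667° W, 18.35833° W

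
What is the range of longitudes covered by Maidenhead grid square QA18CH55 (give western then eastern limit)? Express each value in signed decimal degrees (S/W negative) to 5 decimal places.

142.20833, 142.21667

Field Q=16, A=0: +16·20° lon, +0·10° lat → SW at lon 140°, lat -90°.
Square 1, 8: +1·2° lon, +8·1° lat → SW at lon 142°, lat -82°.
Subsquare c=2, h=7: +2·0.0833333° lon, +7·0.0416667° lat → SW at lon 142.167°, lat -81.7083°.
Extended square 5, 5: +5·0.00833333° lon, +5·0.00416667° lat → SW at lon 142.208°, lat -81.6875°.
Cell spans 0.00833333° lon × 0.00416667° lat.
west 142.20833, east 142.21667.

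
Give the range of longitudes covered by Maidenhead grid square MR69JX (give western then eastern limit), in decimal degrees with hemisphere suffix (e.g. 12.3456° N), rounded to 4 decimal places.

Field M=12, R=17: +12·20° lon, +17·10° lat → SW at lon 60°, lat 80°.
Square 6, 9: +6·2° lon, +9·1° lat → SW at lon 72°, lat 89°.
Subsquare j=9, x=23: +9·0.0833333° lon, +23·0.0416667° lat → SW at lon 72.75°, lat 89.9583°.
Cell spans 0.0833333° lon × 0.0416667° lat.
west 72.7500° E, east 72.8333° E.

72.7500° E, 72.8333° E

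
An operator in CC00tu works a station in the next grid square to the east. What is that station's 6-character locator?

Longitude subsquare t = 19; +1 → 20 = u.
The latitude characters are unchanged.

CC00uu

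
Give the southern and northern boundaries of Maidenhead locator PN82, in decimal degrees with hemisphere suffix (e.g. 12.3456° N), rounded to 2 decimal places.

42.00° N, 43.00° N

Field P=15, N=13: +15·20° lon, +13·10° lat → SW at lon 120°, lat 40°.
Square 8, 2: +8·2° lon, +2·1° lat → SW at lon 136°, lat 42°.
Cell spans 2° lon × 1° lat.
south 42.00° N, north 43.00° N.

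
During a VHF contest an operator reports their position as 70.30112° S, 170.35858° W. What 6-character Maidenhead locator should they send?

AB49tq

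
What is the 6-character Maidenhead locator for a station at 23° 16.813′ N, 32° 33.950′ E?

KL63gg

Shift to the Maidenhead origin (180°W, 90°S): lon 212.5658, lat 113.2802.
Field: lon ⌊212.5658/20⌋ = 10 → K; lat ⌊113.2802/10⌋ = 11 → L.
Square: lon ⌊12.5658/2⌋ = 6; lat ⌊3.2802/1⌋ = 3.
Subsquare: lon ⌊0.5658/0.0833333⌋ = 6 → g; lat ⌊0.2802/0.0416667⌋ = 6 → g.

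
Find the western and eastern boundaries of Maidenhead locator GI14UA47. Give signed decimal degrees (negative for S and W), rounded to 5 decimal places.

Field G=6, I=8: +6·20° lon, +8·10° lat → SW at lon -60°, lat -10°.
Square 1, 4: +1·2° lon, +4·1° lat → SW at lon -58°, lat -6°.
Subsquare u=20, a=0: +20·0.0833333° lon, +0·0.0416667° lat → SW at lon -56.3333°, lat -6°.
Extended square 4, 7: +4·0.00833333° lon, +7·0.00416667° lat → SW at lon -56.3°, lat -5.97083°.
Cell spans 0.00833333° lon × 0.00416667° lat.
west -56.30000, east -56.29167.

-56.30000, -56.29167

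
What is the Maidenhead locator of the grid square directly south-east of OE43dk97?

OE43ek06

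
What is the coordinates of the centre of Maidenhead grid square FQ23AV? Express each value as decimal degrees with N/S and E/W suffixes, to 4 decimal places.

73.8958° N, 75.9583° W

Field F=5, Q=16: +5·20° lon, +16·10° lat → SW at lon -80°, lat 70°.
Square 2, 3: +2·2° lon, +3·1° lat → SW at lon -76°, lat 73°.
Subsquare a=0, v=21: +0·0.0833333° lon, +21·0.0416667° lat → SW at lon -76°, lat 73.875°.
Cell spans 0.0833333° lon × 0.0416667° lat. Centre is SW corner plus half of each.
latitude 73.8958° N, longitude 75.9583° W.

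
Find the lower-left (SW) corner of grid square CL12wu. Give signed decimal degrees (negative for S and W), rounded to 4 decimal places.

22.8333, -136.1667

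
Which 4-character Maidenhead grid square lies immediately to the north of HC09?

Latitude square 9; +1 → 10, wraps to 0, carry into field.
Latitude field C = 2; +1 → 3 = D.
The longitude characters are unchanged.

HD00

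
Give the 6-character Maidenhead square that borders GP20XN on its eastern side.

Longitude subsquare x = 23; +1 → 24, wraps to 0 = a, carry into square.
Longitude square 2; +1 → 3.
The latitude characters are unchanged.

GP30an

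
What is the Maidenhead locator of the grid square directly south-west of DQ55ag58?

Longitude extended square 5; −1 → 4.
Latitude extended square 8; −1 → 7.

DQ55ag47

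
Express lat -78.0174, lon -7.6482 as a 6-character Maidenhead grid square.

IB61ex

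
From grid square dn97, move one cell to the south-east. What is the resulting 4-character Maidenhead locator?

EN06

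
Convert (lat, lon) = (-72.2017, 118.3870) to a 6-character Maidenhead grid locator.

Offset from 180°W / 90°S: lon 298.3870°, lat 17.7983°.
Field: 298.3870/20 → 14 → O, 17.7983/10 → 1 → B; chars OB.
Square: 18.3870/2 → 9, 7.7983/1 → 7; chars 97.
Subsquare: 0.3870/0.0833333 → 4 → e, 0.7983/0.0416667 → 19 → t; chars et.

OB97et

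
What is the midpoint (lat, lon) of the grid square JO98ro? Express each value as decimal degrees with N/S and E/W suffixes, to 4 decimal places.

58.6042° N, 19.4583° E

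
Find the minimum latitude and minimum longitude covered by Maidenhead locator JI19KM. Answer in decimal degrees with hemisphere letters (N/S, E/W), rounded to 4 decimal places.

Field J=9, I=8: +9·20° lon, +8·10° lat → SW at lon 0°, lat -10°.
Square 1, 9: +1·2° lon, +9·1° lat → SW at lon 2°, lat -1°.
Subsquare k=10, m=12: +10·0.0833333° lon, +12·0.0416667° lat → SW at lon 2.83333°, lat -0.5°.
latitude 0.5000° S, longitude 2.8333° E.

0.5000° S, 2.8333° E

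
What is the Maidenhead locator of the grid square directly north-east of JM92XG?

Longitude subsquare x = 23; +1 → 24, wraps to 0 = a, carry into square.
Longitude square 9; +1 → 10, wraps to 0, carry into field.
Longitude field J = 9; +1 → 10 = K.
Latitude subsquare g = 6; +1 → 7 = h.

KM02ah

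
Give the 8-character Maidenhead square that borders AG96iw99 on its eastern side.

Longitude extended square 9; +1 → 10, wraps to 0, carry into subsquare.
Longitude subsquare i = 8; +1 → 9 = j.
The latitude characters are unchanged.

AG96jw09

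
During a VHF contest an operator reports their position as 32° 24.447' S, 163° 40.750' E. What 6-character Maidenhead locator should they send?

RF17uo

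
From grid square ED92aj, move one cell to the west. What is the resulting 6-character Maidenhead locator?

ED82xj

Longitude subsquare a = 0; −1 → -1, wraps to 23 = x, carry into square.
Longitude square 9; −1 → 8.
The latitude characters are unchanged.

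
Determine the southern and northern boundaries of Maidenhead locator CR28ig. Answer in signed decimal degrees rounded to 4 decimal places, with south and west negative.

88.2500, 88.2917

Field C=2, R=17: +2·20° lon, +17·10° lat → SW at lon -140°, lat 80°.
Square 2, 8: +2·2° lon, +8·1° lat → SW at lon -136°, lat 88°.
Subsquare i=8, g=6: +8·0.0833333° lon, +6·0.0416667° lat → SW at lon -135.333°, lat 88.25°.
Cell spans 0.0833333° lon × 0.0416667° lat.
south 88.2500, north 88.2917.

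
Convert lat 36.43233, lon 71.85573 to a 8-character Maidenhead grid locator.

Shift to the Maidenhead origin (180°W, 90°S): lon 251.85573, lat 126.43233.
Field: 251.85573/20 → 12 → M, 126.43233/10 → 12 → M; chars MM.
Square: 11.85573/2 → 5, 6.43233/1 → 6; chars 56.
Subsquare: 1.85573/0.0833333 → 22 → w, 0.43233/0.0416667 → 10 → k; chars wk.
Extended square: 0.02240/0.00833333 → 2, 0.01566/0.00416667 → 3; chars 23.

MM56wk23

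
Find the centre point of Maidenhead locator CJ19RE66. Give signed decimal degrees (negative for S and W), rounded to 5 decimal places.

9.19375, -136.52917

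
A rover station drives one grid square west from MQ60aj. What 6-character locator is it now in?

Longitude subsquare a = 0; −1 → -1, wraps to 23 = x, carry into square.
Longitude square 6; −1 → 5.
The latitude characters are unchanged.

MQ50xj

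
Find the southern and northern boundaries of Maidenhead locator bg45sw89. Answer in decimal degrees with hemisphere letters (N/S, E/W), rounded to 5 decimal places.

Field B=1, G=6: +1·20° lon, +6·10° lat → SW at lon -160°, lat -30°.
Square 4, 5: +4·2° lon, +5·1° lat → SW at lon -152°, lat -25°.
Subsquare s=18, w=22: +18·0.0833333° lon, +22·0.0416667° lat → SW at lon -150.5°, lat -24.0833°.
Extended square 8, 9: +8·0.00833333° lon, +9·0.00416667° lat → SW at lon -150.433°, lat -24.0458°.
Cell spans 0.00833333° lon × 0.00416667° lat.
south 24.04583° S, north 24.04167° S.

24.04583° S, 24.04167° S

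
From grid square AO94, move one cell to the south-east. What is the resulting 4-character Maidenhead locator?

Longitude square 9; +1 → 10, wraps to 0, carry into field.
Longitude field A = 0; +1 → 1 = B.
Latitude square 4; −1 → 3.

BO03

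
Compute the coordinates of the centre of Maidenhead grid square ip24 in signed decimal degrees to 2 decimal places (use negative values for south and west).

64.50, -15.00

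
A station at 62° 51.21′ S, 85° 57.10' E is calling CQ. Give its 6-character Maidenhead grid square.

NC27xd

Offset from 180°W / 90°S: lon 265.9517°, lat 27.1465°.
Field: 265.9517/20 → 13 → N, 27.1465/10 → 2 → C; chars NC.
Square: 5.9517/2 → 2, 7.1465/1 → 7; chars 27.
Subsquare: 1.9517/0.0833333 → 23 → x, 0.1465/0.0416667 → 3 → d; chars xd.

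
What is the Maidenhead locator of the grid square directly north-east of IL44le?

IL44mf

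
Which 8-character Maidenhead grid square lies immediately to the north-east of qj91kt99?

Longitude extended square 9; +1 → 10, wraps to 0, carry into subsquare.
Longitude subsquare k = 10; +1 → 11 = l.
Latitude extended square 9; +1 → 10, wraps to 0, carry into subsquare.
Latitude subsquare t = 19; +1 → 20 = u.

QJ91lu00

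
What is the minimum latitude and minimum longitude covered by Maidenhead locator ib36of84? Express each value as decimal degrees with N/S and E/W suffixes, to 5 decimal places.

Field I=8, B=1: +8·20° lon, +1·10° lat → SW at lon -20°, lat -80°.
Square 3, 6: +3·2° lon, +6·1° lat → SW at lon -14°, lat -74°.
Subsquare o=14, f=5: +14·0.0833333° lon, +5·0.0416667° lat → SW at lon -12.8333°, lat -73.7917°.
Extended square 8, 4: +8·0.00833333° lon, +4·0.00416667° lat → SW at lon -12.7667°, lat -73.775°.
latitude 73.77500° S, longitude 12.76667° W.

73.77500° S, 12.76667° W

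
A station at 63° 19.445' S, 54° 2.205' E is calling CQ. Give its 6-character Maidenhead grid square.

Add 180° to longitude and 90° to latitude: 234.0367, 26.6759.
Field: lon ⌊234.0367/20⌋ = 11 → L; lat ⌊26.6759/10⌋ = 2 → C.
Square: lon ⌊14.0367/2⌋ = 7; lat ⌊6.6759/1⌋ = 6.
Subsquare: lon ⌊0.0367/0.0833333⌋ = 0 → a; lat ⌊0.6759/0.0416667⌋ = 16 → q.

LC76aq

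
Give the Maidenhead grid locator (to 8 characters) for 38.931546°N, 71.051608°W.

Shift to the Maidenhead origin (180°W, 90°S): lon 108.94839, lat 128.93155.
Field: 108.94839/20 → 5 → F, 128.93155/10 → 12 → M; chars FM.
Square: 8.94839/2 → 4, 8.93155/1 → 8; chars 48.
Subsquare: 0.94839/0.0833333 → 11 → l, 0.93155/0.0416667 → 22 → w; chars lw.
Extended square: 0.03173/0.00833333 → 3, 0.01488/0.00416667 → 3; chars 33.

FM48lw33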